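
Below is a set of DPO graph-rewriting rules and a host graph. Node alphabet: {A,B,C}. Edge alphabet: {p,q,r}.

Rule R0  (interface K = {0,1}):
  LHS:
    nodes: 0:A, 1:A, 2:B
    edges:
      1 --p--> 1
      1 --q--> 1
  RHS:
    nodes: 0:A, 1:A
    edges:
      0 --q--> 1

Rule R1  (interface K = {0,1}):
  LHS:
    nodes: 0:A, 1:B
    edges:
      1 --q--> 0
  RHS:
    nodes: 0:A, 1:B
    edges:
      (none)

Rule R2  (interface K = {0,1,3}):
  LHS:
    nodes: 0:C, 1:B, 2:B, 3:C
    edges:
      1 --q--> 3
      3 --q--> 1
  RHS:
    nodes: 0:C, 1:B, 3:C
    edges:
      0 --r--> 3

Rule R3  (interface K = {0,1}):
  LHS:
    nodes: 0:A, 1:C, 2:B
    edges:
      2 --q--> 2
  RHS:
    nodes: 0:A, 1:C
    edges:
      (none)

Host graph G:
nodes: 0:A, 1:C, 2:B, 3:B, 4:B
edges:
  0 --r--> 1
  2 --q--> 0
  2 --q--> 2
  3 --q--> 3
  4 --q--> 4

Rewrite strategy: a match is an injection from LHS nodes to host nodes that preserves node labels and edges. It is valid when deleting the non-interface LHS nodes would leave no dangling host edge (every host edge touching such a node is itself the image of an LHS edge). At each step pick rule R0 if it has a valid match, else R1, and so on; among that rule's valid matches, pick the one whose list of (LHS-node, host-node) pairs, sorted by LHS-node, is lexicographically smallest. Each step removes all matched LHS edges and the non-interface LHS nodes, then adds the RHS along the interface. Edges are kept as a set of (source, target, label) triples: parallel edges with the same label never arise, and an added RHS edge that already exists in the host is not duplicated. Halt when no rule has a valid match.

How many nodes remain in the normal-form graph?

Answer: 2

Rewrite trace:
initial: |V|=5 |E|=5  E = 0-r->1 2-q->0 2-q->2 3-q->3 4-q->4
step 1: apply R1 at {0↦0, 1↦2}  → |V|=5 |E|=4  E = 0-r->1 2-q->2 3-q->3 4-q->4
step 2: apply R3 at {0↦0, 1↦1, 2↦2}  → |V|=4 |E|=3  E = 0-r->1 3-q->3 4-q->4
step 3: apply R3 at {0↦0, 1↦1, 2↦3}  → |V|=3 |E|=2  E = 0-r->1 4-q->4
step 4: apply R3 at {0↦0, 1↦1, 2↦4}  → |V|=2 |E|=1  E = 0-r->1
final graph: no rule applies after step 4
NF nodes: {0:A, 1:C}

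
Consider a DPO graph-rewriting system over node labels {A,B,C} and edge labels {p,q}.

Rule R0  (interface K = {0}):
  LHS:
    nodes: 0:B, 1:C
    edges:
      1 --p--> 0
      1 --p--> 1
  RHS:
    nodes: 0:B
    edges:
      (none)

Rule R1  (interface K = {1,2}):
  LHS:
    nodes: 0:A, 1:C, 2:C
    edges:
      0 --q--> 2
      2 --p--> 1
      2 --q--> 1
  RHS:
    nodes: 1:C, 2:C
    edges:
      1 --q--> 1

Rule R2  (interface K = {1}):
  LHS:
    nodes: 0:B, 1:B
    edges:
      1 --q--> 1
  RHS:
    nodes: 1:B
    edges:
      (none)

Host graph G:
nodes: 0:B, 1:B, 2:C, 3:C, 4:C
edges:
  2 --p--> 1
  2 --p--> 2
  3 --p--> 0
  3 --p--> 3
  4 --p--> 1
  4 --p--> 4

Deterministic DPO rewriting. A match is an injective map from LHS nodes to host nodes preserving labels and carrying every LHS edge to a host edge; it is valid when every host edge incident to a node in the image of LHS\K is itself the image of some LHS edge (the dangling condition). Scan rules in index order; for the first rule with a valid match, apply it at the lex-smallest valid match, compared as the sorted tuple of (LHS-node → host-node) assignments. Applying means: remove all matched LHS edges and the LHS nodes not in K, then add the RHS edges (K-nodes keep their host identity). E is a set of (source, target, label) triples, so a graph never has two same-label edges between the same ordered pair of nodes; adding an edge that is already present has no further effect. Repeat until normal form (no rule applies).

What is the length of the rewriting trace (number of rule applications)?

[0] host  ⇒  5 nodes, 6 edges  {2-p->1 2-p->2 3-p->0 3-p->3 4-p->1 4-p->4}
[1] R0 @ {0↦0, 1↦3}  ⇒  4 nodes, 4 edges  {2-p->1 2-p->2 4-p->1 4-p->4}
[2] R0 @ {0↦1, 1↦2}  ⇒  3 nodes, 2 edges  {4-p->1 4-p->4}
[3] R0 @ {0↦1, 1↦4}  ⇒  2 nodes, 0 edges  {∅}
halt: no rule applies after step 3

Answer: 3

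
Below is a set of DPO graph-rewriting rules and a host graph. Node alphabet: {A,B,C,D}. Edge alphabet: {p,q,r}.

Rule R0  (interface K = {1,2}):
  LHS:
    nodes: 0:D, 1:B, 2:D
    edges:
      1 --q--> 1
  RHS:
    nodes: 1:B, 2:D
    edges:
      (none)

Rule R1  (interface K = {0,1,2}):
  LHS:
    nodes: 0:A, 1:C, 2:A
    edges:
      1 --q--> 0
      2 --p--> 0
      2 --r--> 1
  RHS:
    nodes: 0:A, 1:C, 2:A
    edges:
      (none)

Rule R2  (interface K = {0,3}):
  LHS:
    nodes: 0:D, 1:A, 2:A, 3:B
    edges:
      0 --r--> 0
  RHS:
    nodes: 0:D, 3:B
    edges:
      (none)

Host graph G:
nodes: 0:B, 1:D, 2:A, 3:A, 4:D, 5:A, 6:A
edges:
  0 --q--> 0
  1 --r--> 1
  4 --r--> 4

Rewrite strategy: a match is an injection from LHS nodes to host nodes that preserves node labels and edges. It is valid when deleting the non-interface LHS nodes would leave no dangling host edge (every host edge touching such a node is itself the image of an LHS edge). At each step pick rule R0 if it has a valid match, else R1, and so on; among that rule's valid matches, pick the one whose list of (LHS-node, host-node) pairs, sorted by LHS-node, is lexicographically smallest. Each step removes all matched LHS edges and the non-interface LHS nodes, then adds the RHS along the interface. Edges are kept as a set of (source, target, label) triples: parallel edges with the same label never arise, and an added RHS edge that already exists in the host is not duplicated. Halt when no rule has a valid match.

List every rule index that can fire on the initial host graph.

R0: no valid match — 2 raw matches, all fail dangling condition
R1: no valid match — LHS pattern not found
R2: 24 valid matches — {0↦1, 1↦2, 2↦3, 3↦0}, {0↦1, 1↦2, 2↦5, 3↦0}, {0↦1, 1↦2, 2↦6, 3↦0} (+21 more)

Answer: [R2]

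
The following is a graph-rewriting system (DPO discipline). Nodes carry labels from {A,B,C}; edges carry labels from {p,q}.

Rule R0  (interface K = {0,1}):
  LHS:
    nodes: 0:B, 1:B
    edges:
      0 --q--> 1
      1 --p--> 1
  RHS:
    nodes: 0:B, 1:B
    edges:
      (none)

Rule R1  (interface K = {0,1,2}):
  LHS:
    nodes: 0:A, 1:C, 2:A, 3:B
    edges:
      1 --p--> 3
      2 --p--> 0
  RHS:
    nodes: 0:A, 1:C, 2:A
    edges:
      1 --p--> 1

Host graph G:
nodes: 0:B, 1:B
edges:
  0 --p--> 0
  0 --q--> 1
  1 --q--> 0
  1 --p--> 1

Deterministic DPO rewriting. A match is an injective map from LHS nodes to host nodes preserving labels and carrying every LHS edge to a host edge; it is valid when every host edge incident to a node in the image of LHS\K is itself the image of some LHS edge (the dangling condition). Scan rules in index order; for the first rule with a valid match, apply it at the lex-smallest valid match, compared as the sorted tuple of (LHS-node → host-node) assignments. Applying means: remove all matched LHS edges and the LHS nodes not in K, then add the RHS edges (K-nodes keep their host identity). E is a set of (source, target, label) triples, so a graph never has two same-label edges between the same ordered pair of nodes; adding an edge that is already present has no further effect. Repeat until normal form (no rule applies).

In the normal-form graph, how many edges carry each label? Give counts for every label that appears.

[0] host  ⇒  2 nodes, 4 edges  {0-p->0 0-q->1 1-q->0 1-p->1}
[1] R0 @ {0↦0, 1↦1}  ⇒  2 nodes, 2 edges  {0-p->0 1-q->0}
[2] R0 @ {0↦1, 1↦0}  ⇒  2 nodes, 0 edges  {∅}
final graph: no rule applies after step 2
NF edges: []

Answer: (no edges)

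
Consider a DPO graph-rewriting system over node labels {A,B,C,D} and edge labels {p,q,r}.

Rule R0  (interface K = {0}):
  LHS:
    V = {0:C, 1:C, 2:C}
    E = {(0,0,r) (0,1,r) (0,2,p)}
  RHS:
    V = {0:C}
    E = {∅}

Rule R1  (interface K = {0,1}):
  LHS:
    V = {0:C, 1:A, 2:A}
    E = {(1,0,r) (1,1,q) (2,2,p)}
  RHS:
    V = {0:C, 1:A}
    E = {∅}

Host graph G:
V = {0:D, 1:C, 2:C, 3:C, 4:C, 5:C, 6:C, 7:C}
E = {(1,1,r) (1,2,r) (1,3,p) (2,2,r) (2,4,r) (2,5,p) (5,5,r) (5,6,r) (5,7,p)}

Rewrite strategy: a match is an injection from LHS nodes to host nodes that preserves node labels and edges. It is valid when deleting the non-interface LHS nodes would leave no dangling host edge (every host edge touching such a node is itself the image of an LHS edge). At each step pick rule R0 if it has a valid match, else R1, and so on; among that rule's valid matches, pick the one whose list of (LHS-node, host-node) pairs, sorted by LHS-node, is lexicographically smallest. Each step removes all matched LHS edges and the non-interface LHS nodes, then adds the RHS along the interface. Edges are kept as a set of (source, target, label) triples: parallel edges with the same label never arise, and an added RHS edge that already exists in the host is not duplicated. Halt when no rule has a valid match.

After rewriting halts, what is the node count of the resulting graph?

[0] host  ⇒  8 nodes, 9 edges  {1-r->1 1-r->2 1-p->3 2-r->2 2-r->4 2-p->5 5-r->5 5-r->6 5-p->7}
[1] R0 @ {0↦5, 1↦6, 2↦7}  ⇒  6 nodes, 6 edges  {1-r->1 1-r->2 1-p->3 2-r->2 2-r->4 2-p->5}
[2] R0 @ {0↦2, 1↦4, 2↦5}  ⇒  4 nodes, 3 edges  {1-r->1 1-r->2 1-p->3}
[3] R0 @ {0↦1, 1↦2, 2↦3}  ⇒  2 nodes, 0 edges  {∅}
final graph: no rule applies after step 3
NF nodes: {0:D, 1:C}

Answer: 2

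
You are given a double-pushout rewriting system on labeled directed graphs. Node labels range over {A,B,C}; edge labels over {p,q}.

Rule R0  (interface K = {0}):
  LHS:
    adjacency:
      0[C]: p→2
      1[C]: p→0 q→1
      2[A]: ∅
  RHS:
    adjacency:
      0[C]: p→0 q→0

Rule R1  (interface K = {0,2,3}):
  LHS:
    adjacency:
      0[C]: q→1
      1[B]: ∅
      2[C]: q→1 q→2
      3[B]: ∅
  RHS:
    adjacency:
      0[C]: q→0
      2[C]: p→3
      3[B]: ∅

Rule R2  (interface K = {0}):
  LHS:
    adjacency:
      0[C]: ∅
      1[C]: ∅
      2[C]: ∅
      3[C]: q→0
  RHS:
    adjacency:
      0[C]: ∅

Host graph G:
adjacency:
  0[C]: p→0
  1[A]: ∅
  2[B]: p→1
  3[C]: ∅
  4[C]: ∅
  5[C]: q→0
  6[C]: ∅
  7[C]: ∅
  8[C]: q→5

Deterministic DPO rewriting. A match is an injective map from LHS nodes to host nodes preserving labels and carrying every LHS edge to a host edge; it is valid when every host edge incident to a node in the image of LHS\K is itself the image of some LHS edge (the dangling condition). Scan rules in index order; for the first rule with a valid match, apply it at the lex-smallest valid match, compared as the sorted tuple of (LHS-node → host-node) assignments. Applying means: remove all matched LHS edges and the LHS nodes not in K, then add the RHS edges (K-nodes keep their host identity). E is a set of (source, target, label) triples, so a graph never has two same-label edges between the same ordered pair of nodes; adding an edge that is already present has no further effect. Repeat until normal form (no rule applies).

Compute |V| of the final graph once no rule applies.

[0] host  ⇒  9 nodes, 4 edges  {0-p->0 2-p->1 5-q->0 8-q->5}
[1] R2 @ {0↦5, 1↦3, 2↦4, 3↦8}  ⇒  6 nodes, 3 edges  {0-p->0 2-p->1 5-q->0}
[2] R2 @ {0↦0, 1↦6, 2↦7, 3↦5}  ⇒  3 nodes, 2 edges  {0-p->0 2-p->1}
normal form: no rule applies after step 2
NF nodes: {0:C, 1:A, 2:B}

Answer: 3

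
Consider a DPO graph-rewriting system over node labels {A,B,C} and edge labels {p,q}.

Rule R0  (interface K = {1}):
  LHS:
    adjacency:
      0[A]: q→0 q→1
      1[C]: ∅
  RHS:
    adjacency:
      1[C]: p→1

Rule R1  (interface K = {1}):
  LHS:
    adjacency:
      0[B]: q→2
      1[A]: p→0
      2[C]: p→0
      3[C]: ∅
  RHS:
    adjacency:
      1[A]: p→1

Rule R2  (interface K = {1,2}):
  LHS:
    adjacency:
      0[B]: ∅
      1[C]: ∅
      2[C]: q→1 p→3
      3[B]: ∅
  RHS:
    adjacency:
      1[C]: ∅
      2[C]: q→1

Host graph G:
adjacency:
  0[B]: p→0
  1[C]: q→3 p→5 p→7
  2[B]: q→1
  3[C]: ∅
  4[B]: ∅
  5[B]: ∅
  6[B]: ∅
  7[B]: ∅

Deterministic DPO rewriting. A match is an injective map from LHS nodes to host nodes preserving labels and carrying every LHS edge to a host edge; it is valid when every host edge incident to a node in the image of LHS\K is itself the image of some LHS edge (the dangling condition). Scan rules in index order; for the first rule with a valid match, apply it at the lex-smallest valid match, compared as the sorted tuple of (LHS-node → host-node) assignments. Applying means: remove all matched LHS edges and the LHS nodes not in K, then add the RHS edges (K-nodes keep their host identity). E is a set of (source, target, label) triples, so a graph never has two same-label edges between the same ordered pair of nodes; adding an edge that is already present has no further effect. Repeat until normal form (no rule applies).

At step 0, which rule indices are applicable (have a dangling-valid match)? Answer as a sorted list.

R0: no valid match — LHS pattern not found
R1: no valid match — LHS pattern not found
R2: 4 valid matches — {0↦4, 1↦3, 2↦1, 3↦5}, {0↦4, 1↦3, 2↦1, 3↦7}, {0↦6, 1↦3, 2↦1, 3↦5} (+1 more)

Answer: [R2]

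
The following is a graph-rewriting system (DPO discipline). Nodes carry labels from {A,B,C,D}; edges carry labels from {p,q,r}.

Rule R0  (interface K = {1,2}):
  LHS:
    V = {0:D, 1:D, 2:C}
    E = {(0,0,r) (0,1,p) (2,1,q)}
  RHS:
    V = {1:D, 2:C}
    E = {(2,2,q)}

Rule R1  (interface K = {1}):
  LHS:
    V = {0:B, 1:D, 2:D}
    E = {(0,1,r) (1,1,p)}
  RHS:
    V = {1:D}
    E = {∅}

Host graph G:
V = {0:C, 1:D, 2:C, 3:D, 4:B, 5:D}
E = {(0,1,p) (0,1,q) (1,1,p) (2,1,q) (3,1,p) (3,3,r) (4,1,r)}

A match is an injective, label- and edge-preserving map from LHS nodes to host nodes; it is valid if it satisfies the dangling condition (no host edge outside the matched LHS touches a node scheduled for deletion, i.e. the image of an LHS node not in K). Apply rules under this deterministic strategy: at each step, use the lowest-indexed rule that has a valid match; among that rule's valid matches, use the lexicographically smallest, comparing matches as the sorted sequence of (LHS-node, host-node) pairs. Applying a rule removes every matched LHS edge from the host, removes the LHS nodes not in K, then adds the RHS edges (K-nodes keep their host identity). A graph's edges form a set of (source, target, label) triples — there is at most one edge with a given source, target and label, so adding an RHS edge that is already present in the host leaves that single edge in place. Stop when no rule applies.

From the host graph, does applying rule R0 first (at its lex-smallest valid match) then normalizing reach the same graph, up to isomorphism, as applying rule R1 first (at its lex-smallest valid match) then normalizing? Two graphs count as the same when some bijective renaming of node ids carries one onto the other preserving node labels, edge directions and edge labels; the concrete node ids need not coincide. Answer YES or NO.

branch R0-first: apply at {0↦3, 1↦1, 2↦0} → |E|=5, then 1 more step(s) → NF |V|=3 |E|=3 V={0:C, 1:D, 2:C} E=0-q->0 0-p->1 2-q->1
branch R1-first: apply at {0↦4, 1↦1, 2↦5} → |E|=5, then 1 more step(s) → NF |V|=3 |E|=3 V={0:C, 1:D, 2:C} E=0-q->0 0-p->1 2-q->1
graphs isomorphic (equal up to label-preserving node renaming)

Answer: YES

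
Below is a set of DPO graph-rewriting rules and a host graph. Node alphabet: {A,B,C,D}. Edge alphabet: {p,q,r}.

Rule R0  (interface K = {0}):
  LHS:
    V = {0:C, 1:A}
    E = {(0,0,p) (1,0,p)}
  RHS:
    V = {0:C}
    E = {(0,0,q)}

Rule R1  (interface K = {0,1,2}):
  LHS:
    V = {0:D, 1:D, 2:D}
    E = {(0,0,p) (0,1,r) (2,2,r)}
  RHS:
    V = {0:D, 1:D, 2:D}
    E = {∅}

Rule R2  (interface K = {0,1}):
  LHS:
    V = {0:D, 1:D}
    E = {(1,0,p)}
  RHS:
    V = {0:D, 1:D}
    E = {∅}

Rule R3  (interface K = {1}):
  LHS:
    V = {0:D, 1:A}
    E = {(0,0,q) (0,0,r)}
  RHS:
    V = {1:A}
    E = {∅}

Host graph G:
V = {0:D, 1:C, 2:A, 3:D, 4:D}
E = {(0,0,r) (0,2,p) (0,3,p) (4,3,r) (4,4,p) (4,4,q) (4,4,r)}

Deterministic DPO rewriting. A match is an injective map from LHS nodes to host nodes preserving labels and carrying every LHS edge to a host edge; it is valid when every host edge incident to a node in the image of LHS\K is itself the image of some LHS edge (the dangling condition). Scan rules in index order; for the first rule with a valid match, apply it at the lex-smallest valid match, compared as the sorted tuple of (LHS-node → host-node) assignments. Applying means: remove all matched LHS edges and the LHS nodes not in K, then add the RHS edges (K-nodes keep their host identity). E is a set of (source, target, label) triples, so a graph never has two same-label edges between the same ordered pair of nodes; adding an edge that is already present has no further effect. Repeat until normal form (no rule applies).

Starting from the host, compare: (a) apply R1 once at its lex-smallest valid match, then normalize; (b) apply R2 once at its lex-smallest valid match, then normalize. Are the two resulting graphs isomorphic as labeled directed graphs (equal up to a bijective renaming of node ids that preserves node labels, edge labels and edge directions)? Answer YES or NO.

Answer: YES

Rewrite trace:
branch R1-first: apply at {0↦4, 1↦3, 2↦0} → |E|=4, then 2 more step(s) → NF |V|=4 |E|=1 V={0:D, 1:C, 2:A, 3:D} E=0-p->2
branch R2-first: apply at {0↦3, 1↦0} → |E|=6, then 2 more step(s) → NF |V|=4 |E|=1 V={0:D, 1:C, 2:A, 3:D} E=0-p->2
graphs isomorphic (equal up to label-preserving node renaming)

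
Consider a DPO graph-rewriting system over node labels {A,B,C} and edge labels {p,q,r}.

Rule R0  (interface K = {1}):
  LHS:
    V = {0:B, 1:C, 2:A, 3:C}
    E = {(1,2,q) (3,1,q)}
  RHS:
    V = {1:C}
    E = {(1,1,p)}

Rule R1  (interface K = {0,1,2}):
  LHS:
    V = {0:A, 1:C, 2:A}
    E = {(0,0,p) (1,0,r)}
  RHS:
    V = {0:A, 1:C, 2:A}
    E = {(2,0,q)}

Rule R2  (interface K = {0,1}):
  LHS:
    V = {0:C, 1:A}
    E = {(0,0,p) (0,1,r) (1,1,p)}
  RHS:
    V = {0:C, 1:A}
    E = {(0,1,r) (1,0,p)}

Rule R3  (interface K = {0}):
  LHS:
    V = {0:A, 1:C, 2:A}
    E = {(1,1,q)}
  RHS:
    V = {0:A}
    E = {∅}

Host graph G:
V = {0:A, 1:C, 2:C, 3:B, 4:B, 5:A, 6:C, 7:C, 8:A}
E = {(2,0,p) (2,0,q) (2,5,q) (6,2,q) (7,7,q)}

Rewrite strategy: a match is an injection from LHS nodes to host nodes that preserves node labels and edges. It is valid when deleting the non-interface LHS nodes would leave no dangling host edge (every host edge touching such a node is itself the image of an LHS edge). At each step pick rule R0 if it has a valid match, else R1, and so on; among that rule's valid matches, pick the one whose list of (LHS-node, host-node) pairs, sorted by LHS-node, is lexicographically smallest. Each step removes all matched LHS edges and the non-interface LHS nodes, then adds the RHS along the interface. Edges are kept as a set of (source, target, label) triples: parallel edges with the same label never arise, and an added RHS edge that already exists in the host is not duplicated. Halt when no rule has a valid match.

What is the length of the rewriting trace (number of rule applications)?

initial: |V|=9 |E|=5  E = 2-p->0 2-q->0 2-q->5 6-q->2 7-q->7
step 1: apply R0 at {0↦3, 1↦2, 2↦5, 3↦6}  → |V|=6 |E|=4  E = 2-p->0 2-q->0 2-p->2 7-q->7
step 2: apply R3 at {0↦0, 1↦7, 2↦8}  → |V|=4 |E|=3  E = 2-p->0 2-q->0 2-p->2
final graph: no rule applies after step 2

Answer: 2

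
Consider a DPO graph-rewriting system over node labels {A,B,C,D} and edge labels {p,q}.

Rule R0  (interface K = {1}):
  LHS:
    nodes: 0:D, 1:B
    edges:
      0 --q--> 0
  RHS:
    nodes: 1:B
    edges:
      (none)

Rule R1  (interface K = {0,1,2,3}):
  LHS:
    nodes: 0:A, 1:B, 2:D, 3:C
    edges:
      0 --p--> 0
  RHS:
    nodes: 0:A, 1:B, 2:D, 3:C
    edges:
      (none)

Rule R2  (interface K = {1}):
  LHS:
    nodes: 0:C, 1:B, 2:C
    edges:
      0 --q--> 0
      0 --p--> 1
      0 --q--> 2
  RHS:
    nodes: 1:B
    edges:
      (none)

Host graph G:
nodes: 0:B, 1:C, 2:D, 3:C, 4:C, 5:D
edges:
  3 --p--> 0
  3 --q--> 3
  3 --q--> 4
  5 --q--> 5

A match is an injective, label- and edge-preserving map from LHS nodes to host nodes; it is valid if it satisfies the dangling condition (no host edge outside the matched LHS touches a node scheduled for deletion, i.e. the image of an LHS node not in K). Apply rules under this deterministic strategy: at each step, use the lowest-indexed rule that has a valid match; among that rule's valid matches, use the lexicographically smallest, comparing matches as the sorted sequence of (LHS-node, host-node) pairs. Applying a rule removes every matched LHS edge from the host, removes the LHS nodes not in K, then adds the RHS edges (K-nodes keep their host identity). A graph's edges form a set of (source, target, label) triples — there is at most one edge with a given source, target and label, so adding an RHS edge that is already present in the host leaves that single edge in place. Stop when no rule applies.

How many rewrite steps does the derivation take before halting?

initial: |V|=6 |E|=4  E = 3-p->0 3-q->3 3-q->4 5-q->5
step 1: apply R0 at {0↦5, 1↦0}  → |V|=5 |E|=3  E = 3-p->0 3-q->3 3-q->4
step 2: apply R2 at {0↦3, 1↦0, 2↦4}  → |V|=3 |E|=0  E = ∅
normal form: no rule applies after step 2

Answer: 2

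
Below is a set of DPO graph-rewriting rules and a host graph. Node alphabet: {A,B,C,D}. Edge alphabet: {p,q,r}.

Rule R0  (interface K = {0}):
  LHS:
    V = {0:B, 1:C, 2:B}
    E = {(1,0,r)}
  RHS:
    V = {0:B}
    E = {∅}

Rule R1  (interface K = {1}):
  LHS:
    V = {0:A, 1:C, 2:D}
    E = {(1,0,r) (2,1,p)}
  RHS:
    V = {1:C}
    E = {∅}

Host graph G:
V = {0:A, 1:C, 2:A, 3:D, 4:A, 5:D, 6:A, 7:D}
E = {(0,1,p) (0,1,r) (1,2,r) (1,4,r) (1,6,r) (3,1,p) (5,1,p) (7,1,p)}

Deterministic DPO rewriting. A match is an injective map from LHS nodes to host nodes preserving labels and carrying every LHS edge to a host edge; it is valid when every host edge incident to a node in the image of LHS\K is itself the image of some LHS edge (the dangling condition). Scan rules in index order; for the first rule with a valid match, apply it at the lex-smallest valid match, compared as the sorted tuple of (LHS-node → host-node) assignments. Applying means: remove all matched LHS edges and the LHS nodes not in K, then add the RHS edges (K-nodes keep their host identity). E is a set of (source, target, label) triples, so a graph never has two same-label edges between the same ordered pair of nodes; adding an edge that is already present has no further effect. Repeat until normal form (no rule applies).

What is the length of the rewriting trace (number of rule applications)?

initial: |V|=8 |E|=8  E = 0-p->1 0-r->1 1-r->2 1-r->4 1-r->6 3-p->1 5-p->1 7-p->1
step 1: apply R1 at {0↦2, 1↦1, 2↦3}  → |V|=6 |E|=6  E = 0-p->1 0-r->1 1-r->4 1-r->6 5-p->1 7-p->1
step 2: apply R1 at {0↦4, 1↦1, 2↦5}  → |V|=4 |E|=4  E = 0-p->1 0-r->1 1-r->6 7-p->1
step 3: apply R1 at {0↦6, 1↦1, 2↦7}  → |V|=2 |E|=2  E = 0-p->1 0-r->1
normal form: no rule applies after step 3

Answer: 3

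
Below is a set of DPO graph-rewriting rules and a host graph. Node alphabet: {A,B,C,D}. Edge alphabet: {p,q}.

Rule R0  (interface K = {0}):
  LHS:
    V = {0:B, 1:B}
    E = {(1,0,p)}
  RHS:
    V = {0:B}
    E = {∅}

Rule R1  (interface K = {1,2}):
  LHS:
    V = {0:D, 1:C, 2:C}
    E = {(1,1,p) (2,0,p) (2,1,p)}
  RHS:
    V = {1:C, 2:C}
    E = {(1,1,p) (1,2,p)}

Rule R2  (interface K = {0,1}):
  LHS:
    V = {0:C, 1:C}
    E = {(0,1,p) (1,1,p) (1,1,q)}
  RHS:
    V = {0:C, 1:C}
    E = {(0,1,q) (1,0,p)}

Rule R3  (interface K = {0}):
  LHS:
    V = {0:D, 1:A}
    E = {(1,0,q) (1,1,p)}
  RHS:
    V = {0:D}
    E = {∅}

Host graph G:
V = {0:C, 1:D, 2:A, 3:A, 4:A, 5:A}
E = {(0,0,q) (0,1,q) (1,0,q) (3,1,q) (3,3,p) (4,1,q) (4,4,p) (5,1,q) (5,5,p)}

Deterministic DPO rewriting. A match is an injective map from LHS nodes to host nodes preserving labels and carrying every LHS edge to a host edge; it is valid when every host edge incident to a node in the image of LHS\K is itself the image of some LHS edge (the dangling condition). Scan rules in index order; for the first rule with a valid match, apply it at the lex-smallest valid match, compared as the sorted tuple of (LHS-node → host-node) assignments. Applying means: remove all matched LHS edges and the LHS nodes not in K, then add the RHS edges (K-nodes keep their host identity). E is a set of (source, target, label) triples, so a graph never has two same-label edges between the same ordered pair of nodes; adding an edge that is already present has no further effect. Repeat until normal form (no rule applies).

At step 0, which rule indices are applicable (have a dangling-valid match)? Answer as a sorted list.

R0: no valid match — LHS pattern not found
R1: no valid match — LHS pattern not found
R2: no valid match — LHS pattern not found
R3: 3 valid matches — {0↦1, 1↦3}, {0↦1, 1↦4}, {0↦1, 1↦5}

Answer: [R3]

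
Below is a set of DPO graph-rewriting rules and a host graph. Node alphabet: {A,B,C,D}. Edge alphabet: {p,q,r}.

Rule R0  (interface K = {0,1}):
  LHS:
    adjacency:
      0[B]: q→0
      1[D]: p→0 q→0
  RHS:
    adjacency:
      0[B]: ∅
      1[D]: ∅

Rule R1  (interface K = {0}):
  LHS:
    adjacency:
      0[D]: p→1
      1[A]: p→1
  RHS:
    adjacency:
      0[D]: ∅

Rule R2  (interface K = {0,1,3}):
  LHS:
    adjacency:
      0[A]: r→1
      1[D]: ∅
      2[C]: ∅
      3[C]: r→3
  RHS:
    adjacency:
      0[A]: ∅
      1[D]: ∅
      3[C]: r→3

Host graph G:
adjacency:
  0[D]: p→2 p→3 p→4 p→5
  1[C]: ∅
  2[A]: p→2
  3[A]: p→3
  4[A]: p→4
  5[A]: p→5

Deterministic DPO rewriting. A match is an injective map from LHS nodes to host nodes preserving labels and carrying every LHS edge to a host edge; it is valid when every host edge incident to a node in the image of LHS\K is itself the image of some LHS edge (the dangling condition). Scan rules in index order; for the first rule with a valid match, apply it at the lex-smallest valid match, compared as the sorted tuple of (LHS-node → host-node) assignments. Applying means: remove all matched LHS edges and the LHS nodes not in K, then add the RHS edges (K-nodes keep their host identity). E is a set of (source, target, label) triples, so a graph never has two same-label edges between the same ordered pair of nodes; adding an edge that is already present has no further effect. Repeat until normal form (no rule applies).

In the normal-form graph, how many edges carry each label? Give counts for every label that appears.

Answer: (no edges)

Derivation:
initial: |V|=6 |E|=8  E = 0-p->2 0-p->3 0-p->4 0-p->5 2-p->2 3-p->3 4-p->4 5-p->5
step 1: apply R1 at {0↦0, 1↦2}  → |V|=5 |E|=6  E = 0-p->3 0-p->4 0-p->5 3-p->3 4-p->4 5-p->5
step 2: apply R1 at {0↦0, 1↦3}  → |V|=4 |E|=4  E = 0-p->4 0-p->5 4-p->4 5-p->5
step 3: apply R1 at {0↦0, 1↦4}  → |V|=3 |E|=2  E = 0-p->5 5-p->5
step 4: apply R1 at {0↦0, 1↦5}  → |V|=2 |E|=0  E = ∅
normal form: no rule applies after step 4
NF edges: []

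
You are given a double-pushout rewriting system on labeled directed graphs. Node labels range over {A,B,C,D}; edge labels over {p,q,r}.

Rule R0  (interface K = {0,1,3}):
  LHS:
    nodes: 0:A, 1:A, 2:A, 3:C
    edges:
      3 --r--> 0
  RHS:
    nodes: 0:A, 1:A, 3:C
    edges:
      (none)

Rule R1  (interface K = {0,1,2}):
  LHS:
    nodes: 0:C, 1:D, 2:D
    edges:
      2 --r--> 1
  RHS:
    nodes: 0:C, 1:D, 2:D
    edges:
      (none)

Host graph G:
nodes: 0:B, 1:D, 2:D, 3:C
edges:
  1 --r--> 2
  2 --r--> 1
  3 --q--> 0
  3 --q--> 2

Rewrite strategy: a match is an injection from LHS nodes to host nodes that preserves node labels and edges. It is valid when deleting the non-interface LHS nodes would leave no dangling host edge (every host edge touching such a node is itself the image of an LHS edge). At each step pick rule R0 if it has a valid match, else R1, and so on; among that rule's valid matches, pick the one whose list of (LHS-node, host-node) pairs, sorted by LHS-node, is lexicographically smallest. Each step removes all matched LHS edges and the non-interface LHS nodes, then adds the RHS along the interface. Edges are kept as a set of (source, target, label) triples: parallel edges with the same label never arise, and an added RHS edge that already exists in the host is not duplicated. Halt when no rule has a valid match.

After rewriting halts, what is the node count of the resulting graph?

Answer: 4

Rewrite trace:
initial: |V|=4 |E|=4  E = 1-r->2 2-r->1 3-q->0 3-q->2
step 1: apply R1 at {0↦3, 1↦1, 2↦2}  → |V|=4 |E|=3  E = 1-r->2 3-q->0 3-q->2
step 2: apply R1 at {0↦3, 1↦2, 2↦1}  → |V|=4 |E|=2  E = 3-q->0 3-q->2
final graph: no rule applies after step 2
NF nodes: {0:B, 1:D, 2:D, 3:C}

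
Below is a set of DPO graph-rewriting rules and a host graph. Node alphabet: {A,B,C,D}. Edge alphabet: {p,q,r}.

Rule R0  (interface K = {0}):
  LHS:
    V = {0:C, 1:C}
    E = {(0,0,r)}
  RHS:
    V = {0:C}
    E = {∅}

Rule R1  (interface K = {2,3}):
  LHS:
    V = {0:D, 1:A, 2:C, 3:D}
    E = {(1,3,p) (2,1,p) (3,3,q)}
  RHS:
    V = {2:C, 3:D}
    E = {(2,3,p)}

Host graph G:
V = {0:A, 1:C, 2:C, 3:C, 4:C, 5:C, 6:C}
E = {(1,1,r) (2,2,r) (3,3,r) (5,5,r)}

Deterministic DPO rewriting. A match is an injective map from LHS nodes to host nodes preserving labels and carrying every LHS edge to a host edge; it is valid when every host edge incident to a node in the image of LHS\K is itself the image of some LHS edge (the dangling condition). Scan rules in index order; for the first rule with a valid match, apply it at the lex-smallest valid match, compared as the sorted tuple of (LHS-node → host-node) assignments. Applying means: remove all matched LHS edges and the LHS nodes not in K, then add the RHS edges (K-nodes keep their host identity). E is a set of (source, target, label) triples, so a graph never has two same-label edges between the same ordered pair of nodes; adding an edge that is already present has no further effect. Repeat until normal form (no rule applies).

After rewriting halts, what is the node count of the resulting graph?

Answer: 3

Steps:
initial: |V|=7 |E|=4  E = 1-r->1 2-r->2 3-r->3 5-r->5
step 1: apply R0 at {0↦1, 1↦4}  → |V|=6 |E|=3  E = 2-r->2 3-r->3 5-r->5
step 2: apply R0 at {0↦2, 1↦1}  → |V|=5 |E|=2  E = 3-r->3 5-r->5
step 3: apply R0 at {0↦3, 1↦2}  → |V|=4 |E|=1  E = 5-r->5
step 4: apply R0 at {0↦5, 1↦3}  → |V|=3 |E|=0  E = ∅
normal form: no rule applies after step 4
NF nodes: {0:A, 5:C, 6:C}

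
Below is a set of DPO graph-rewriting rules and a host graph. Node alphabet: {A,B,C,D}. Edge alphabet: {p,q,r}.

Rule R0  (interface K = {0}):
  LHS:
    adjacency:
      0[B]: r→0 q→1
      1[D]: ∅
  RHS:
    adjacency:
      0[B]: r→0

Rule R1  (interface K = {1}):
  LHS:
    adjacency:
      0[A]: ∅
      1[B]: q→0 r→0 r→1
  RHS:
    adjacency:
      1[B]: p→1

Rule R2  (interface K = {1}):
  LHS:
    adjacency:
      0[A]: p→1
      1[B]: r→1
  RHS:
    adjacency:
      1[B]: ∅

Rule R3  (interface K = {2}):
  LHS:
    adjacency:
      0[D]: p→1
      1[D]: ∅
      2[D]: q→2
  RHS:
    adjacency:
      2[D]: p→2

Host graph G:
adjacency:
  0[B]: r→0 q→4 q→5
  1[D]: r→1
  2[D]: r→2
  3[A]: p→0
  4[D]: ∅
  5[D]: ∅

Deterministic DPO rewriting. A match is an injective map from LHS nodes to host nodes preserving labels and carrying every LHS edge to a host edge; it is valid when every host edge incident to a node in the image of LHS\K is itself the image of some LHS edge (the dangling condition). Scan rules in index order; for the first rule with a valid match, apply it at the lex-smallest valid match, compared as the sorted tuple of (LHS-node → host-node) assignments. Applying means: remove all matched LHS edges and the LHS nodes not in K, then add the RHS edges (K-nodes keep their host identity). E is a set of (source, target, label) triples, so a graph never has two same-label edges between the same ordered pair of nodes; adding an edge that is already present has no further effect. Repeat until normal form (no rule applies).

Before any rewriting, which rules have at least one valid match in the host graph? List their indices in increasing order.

Answer: [R0,R2]

Steps:
R0: 2 valid matches — {0↦0, 1↦4}, {0↦0, 1↦5}
R1: no valid match — LHS pattern not found
R2: 1 valid match — {0↦3, 1↦0}
R3: no valid match — LHS pattern not found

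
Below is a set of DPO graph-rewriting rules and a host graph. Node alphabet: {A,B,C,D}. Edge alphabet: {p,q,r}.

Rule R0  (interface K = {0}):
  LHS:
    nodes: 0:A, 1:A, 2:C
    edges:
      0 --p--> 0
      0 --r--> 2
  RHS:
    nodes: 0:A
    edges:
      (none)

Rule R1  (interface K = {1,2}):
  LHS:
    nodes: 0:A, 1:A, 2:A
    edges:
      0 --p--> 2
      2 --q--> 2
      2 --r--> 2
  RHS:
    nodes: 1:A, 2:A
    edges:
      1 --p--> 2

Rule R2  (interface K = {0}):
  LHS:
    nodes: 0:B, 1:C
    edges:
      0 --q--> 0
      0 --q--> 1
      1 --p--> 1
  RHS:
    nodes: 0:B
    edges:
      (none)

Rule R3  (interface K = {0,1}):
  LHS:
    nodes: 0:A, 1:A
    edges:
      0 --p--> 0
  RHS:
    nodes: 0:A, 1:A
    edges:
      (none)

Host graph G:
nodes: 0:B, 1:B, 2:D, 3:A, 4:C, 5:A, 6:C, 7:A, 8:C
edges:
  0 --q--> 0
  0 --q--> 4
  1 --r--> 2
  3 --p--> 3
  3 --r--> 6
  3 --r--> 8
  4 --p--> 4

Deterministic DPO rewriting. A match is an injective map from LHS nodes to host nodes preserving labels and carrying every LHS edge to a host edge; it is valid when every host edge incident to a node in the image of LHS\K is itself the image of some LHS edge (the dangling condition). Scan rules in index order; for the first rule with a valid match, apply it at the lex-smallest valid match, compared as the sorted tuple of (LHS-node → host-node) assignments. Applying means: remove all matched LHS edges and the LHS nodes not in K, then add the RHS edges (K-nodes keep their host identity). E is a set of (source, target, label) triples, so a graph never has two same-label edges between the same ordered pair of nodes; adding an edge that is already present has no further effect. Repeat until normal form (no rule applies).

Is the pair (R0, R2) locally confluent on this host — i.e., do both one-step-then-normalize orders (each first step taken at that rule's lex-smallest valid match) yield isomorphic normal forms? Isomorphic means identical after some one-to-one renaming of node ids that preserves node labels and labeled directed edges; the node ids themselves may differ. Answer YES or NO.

branch R0-first: apply at {0↦3, 1↦5, 2↦6} → |E|=5, then 1 more step(s) → NF |V|=6 |E|=2 V={0:B, 1:B, 2:D, 3:A, 7:A, 8:C} E=1-r->2 3-r->8
branch R2-first: apply at {0↦0, 1↦4} → |E|=4, then 1 more step(s) → NF |V|=6 |E|=2 V={0:B, 1:B, 2:D, 3:A, 7:A, 8:C} E=1-r->2 3-r->8
graphs isomorphic (equal up to label-preserving node renaming)

Answer: YES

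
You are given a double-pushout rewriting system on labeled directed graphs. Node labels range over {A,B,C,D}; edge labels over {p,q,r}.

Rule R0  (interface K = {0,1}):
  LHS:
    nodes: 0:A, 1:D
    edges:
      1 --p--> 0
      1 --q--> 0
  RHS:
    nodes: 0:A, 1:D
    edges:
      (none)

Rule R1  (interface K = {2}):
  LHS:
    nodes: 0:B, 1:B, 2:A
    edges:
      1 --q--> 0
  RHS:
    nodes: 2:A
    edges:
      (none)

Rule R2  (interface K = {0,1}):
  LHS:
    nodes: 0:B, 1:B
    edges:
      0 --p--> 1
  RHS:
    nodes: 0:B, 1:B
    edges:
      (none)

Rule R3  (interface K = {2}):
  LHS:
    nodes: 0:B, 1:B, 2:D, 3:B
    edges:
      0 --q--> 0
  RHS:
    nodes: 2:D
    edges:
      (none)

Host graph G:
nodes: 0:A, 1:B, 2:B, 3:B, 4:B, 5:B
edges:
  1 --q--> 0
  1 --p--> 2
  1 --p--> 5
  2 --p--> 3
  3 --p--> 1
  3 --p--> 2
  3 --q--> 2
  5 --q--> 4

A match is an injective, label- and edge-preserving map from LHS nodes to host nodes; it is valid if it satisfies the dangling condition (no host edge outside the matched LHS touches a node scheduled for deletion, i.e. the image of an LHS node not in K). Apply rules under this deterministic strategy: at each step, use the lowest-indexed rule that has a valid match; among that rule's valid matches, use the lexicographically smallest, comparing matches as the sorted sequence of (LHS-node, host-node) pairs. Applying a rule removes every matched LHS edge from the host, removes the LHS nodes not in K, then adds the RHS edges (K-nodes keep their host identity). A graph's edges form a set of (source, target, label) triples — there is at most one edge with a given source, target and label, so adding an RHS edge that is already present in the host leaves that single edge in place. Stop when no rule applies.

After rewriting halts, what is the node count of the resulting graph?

start.  V:6 E:8  edges: 1-q->0 1-p->2 1-p->5 2-p->3 3-p->1 3-p->2 3-q->2 5-q->4
1. fire R2 via {0↦1, 1↦2}  →  V:6 E:7  edges: 1-q->0 1-p->5 2-p->3 3-p->1 3-p->2 3-q->2 5-q->4
2. fire R2 via {0↦1, 1↦5}  →  V:6 E:6  edges: 1-q->0 2-p->3 3-p->1 3-p->2 3-q->2 5-q->4
3. fire R1 via {0↦4, 1↦5, 2↦0}  →  V:4 E:5  edges: 1-q->0 2-p->3 3-p->1 3-p->2 3-q->2
4. fire R2 via {0↦2, 1↦3}  →  V:4 E:4  edges: 1-q->0 3-p->1 3-p->2 3-q->2
5. fire R2 via {0↦3, 1↦1}  →  V:4 E:3  edges: 1-q->0 3-p->2 3-q->2
6. fire R2 via {0↦3, 1↦2}  →  V:4 E:2  edges: 1-q->0 3-q->2
7. fire R1 via {0↦2, 1↦3, 2↦0}  →  V:2 E:1  edges: 1-q->0
final graph: no rule applies after step 7
NF nodes: {0:A, 1:B}

Answer: 2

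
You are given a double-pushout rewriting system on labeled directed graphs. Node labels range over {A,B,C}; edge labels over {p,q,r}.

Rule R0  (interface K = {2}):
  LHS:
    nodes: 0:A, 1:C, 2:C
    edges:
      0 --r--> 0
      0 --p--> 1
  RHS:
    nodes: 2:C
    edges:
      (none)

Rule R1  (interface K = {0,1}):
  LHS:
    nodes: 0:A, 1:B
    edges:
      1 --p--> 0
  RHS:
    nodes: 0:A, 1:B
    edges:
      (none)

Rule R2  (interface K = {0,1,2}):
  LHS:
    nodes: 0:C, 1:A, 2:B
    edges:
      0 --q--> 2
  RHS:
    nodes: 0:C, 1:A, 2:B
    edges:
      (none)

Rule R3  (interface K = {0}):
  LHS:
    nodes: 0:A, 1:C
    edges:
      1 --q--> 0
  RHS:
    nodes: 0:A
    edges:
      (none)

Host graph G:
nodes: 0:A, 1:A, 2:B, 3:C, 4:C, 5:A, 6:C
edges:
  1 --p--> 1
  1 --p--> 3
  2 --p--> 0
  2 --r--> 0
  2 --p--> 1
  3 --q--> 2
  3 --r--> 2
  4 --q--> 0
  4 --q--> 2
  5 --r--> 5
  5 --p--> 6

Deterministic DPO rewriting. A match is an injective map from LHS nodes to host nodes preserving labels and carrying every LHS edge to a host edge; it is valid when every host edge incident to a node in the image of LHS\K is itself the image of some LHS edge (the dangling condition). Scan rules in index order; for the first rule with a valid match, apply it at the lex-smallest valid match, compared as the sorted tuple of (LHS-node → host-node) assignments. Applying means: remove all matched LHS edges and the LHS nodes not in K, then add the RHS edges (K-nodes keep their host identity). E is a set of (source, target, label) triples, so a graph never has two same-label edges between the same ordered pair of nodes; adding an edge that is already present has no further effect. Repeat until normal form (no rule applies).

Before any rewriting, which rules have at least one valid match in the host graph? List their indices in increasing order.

R0: 2 valid matches — {0↦5, 1↦6, 2↦3}, {0↦5, 1↦6, 2↦4}
R1: 2 valid matches — {0↦0, 1↦2}, {0↦1, 1↦2}
R2: 6 valid matches — {0↦3, 1↦0, 2↦2}, {0↦3, 1↦1, 2↦2}, {0↦3, 1↦5, 2↦2} (+3 more)
R3: no valid match — 1 raw match, all fail dangling condition

Answer: [R0,R1,R2]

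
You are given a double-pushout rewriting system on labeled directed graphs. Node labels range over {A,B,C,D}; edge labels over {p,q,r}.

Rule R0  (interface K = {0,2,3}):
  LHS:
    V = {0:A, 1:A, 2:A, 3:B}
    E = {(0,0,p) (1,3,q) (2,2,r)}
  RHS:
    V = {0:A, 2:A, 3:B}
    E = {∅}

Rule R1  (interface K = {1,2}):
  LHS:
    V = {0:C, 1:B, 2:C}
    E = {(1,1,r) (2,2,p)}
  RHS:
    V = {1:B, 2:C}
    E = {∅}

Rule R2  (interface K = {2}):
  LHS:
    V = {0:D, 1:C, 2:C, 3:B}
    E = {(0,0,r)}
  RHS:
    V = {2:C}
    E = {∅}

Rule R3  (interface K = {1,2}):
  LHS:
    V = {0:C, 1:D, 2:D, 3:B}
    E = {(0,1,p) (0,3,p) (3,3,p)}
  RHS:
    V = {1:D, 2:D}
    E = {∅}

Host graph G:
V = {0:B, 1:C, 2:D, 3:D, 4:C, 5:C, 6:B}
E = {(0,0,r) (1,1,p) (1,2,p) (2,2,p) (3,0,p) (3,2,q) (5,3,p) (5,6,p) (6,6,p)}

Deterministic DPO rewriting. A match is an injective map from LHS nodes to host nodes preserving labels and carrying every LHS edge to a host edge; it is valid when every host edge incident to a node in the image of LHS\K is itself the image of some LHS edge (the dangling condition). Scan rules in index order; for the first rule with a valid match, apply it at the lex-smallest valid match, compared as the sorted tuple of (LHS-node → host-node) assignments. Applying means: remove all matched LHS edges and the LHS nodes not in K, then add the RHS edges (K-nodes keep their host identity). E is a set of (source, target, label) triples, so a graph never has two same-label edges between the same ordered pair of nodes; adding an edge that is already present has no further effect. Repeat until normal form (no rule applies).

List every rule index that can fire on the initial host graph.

R0: no valid match — LHS pattern not found
R1: 1 valid match — {0↦4, 1↦0, 2↦1}
R2: no valid match — LHS pattern not found
R3: 1 valid match — {0↦5, 1↦3, 2↦2, 3↦6}

Answer: [R1,R3]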